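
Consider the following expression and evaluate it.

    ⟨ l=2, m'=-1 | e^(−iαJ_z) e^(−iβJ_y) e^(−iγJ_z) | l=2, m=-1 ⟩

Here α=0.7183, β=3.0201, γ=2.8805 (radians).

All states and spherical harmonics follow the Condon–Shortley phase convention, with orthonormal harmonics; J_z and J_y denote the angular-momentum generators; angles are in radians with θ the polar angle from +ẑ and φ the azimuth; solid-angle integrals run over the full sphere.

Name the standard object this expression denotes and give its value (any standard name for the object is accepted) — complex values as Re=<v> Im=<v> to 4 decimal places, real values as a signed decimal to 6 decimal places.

This is a Wigner D-matrix element — the rotation-matrix element ⟨l m'| R(α,β,γ) |l m⟩ in the angular-momentum basis.
First d^2_{-1,-1}(β=3.0201), then the phase factors e^{-i(-1)α} and e^{-i(-1)γ}:
With c≡cos(β/2)=0.060709 and s≡sin(β/2)=0.998156, N=[1·6·1·6]^{1/2}=6.000000
Admissible k: 0..1 (factorial args all ≥0)
  k=0: (−1)^0·6.0000/(6)·0.0607^4·0.9982^0 = +0.000014
  k=1: (−1)^1·6.0000/(2)·0.0607^2·0.9982^2 = -0.011016
d^2_{-1,-1}(3.0201) = +0.000014 -0.011016 = -0.011002
Phases: e^{-i·(-1)·0.7183}=+0.752926+0.658106i, e^{-i·(-1)·2.8805}=-0.966109+0.258136i ⇒ D=+0.009872+0.004857i

Wigner D-matrix element, Re=0.0099 Im=0.0049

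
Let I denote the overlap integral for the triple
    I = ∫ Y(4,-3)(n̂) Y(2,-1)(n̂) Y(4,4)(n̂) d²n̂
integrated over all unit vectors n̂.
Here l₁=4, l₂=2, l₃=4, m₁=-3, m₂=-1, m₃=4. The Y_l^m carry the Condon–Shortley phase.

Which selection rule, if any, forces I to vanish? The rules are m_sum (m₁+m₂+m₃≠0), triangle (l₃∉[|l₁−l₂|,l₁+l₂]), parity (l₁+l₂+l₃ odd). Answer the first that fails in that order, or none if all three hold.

none

m₁+m₂+m₃ = -3 − 1 + 4 = 0  ✓
triangle: |4−2|=2 ≤ l₃=4 ≤ 4+2=6  ✓
parity: l₁+l₂+l₃ = 10 is even  ✓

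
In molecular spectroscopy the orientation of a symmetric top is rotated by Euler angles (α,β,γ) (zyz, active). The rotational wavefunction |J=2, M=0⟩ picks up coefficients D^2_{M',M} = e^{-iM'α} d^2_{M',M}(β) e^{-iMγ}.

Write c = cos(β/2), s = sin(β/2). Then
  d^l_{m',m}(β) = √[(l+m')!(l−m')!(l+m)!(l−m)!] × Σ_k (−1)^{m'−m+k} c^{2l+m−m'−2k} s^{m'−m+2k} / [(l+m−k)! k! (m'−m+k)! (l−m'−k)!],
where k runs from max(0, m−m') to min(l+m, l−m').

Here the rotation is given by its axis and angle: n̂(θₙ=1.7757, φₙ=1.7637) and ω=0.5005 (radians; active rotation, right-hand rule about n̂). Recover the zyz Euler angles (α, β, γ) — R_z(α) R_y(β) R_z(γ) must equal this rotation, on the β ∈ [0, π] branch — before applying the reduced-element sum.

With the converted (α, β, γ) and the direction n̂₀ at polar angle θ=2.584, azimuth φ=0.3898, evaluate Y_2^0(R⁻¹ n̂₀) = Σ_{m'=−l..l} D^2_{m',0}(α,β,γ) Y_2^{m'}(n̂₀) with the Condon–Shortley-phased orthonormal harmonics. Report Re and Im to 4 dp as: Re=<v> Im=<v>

Re=-0.0717 Im=0.0000

Axis–angle → zyz. n̂ = (sinθₙcosφₙ, sinθₙsinφₙ, cosθₙ) = (-0.187699, +0.960920, -0.203473), ω = 0.5005.
R = I cosω + sinω [n̂]ₓ + (1−cosω) n̂n̂ᵀ gives
  R = [+0.881664, +0.075516, +0.465796; -0.119762, +0.990601, +0.066088; -0.456427, -0.114052, +0.882421]
β = atan2(√(R₁₃²+R₂₃²), R₃₃) = 0.489813; α = atan2(R₂₃, R₁₃) mod 2π = 0.140941; γ = atan2(R₃₂, −R₃₁) mod 2π = 6.038319
Need the full column D^2_{m',0} for m'=−2..2 at α=0.1409, β=0.4898, γ=6.0383.
cos(β/2)=0.970160, sin(β/2)=0.242466
d^2_{-2,0}: single k=2 term ⇒ +0.135538;  D = +0.130189+0.037702i
d^2_{-1,0}: k∈[1..2] ⇒ +0.542320 -0.033874 = +0.508446;  D = +0.503404+0.071424i
d^2_{0,0}: k∈[0..2] ⇒ +0.885877 -0.221333 +0.003456 = +0.668000;  D = +0.668000+0.000000i
d^2_{1,0}: k∈[0..1] ⇒ -0.542320 +0.033874 = -0.508446;  D = -0.503404+0.071424i
d^2_{2,0}: single k=0 term ⇒ +0.135538;  D = +0.130189-0.037702i
Y_2^{m'}(θ=2.584,φ=0.3898) and Σ D·Y over m':
  (+0.1302+0.0377i)·(+0.0769-0.0760i)  (+0.5034+0.0714i)·(-0.3209+0.1318i)  (+0.6680+0.0000i)·(+0.3659+0.0000i)  (-0.5034+0.0714i)·(+0.3209+0.1318i)  (+0.1302-0.0377i)·(+0.0769+0.0760i)
Y_2^0(R⁻¹ n̂) = -0.071709-0.000000i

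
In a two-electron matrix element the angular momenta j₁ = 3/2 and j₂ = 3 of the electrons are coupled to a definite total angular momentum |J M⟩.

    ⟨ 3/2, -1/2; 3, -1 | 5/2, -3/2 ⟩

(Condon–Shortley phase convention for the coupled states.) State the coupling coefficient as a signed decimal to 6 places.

j₁+j₂−J=2  J+j₁−j₂=1  J−j₁+j₂=4  j₁+j₂+J+1=8
(j₁±m₁, j₂±m₂, J±M) = (1,2,2,4,1,4)
P² = 576/35
sum k=1..2:
  [1] −1/6 = -1/6
  [2] +1/48 = 1/48
S = -7/48
C² = P²·S² = 7/20 ; C = -0.591608

−√(7/20) = -0.591608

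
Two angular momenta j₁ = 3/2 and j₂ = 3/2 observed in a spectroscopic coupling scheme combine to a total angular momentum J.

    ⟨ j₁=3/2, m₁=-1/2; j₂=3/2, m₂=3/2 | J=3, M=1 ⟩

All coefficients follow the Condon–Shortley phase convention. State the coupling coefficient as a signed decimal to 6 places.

j₁+j₂−J=0  J+j₁−j₂=3  J−j₁+j₂=3  j₁+j₂+J+1=7
(j₁±m₁, j₂±m₂, J±M) = (1,2,3,0,4,2)
P² = 144/5
sum k=0..0:
  [0] +1/12 = 1/12
S = 1/12
C² = P²·S² = 1/5 ; C = +0.447214

+√(1/5) ≈ +0.447214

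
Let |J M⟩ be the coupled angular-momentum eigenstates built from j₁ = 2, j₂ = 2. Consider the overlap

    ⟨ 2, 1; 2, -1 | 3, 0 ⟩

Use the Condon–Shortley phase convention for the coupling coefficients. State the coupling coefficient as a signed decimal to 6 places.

√[7·1!3!3!/8! · 3!1!1!3!3!3!] = √(81/10)
  +(−1)^0/∏(0,1,1,1,2,2)! = 1/4  (running 1/4)
  +(−1)^1/∏(1,0,0,0,3,3)! = -1/36  (running 2/9)
⟨..|..⟩ = √(81/10)·(2/9) = +0.632456

+0.632456  (= +√(2/5))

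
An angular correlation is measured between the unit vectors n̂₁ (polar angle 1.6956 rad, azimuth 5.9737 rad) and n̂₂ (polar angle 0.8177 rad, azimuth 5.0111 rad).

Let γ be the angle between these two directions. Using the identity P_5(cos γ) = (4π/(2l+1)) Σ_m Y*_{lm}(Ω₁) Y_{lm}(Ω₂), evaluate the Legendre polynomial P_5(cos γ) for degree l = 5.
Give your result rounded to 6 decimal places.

0.335884

Summing Y*_{l m}(θ₁,φ₁)·Y_{l m}(θ₂,φ₂) over m ∈ [−5, 5]; prefactor 4π/(2·5+1) = 1.142397:
  [-5]  conj(Y_{5,-5})(Ω₁) = +0.010430-0.446239i ; Y_{5,-5}(Ω₂) = +0.095652+0.007403i ; Δ = +0.004301-0.042606i
  [-4]  conj(Y_{5,-4})(Ω₁) = -0.057861+0.167363i ; Y_{5,-4}(Ω₂) = +0.104416-0.264528i ; Δ = +0.038231+0.032781i
  [-3]  conj(Y_{5,-3})(Ω₁) = -0.174214+0.232848i ; Y_{5,-3}(Ω₂) = -0.336710-0.269325i ; Δ = +0.121371-0.031482i
  [-2]  conj(Y_{5,-2})(Ω₁) = +0.161300-0.114903i ; Y_{5,-2}(Ω₂) = -0.205645+0.139912i ; Δ = -0.017094+0.046197i
  [-1]  conj(Y_{5,-1})(Ω₁) = +0.238555-0.076280i ; Y_{5,-1}(Ω₂) = -0.065608-0.213066i ; Δ = -0.031904-0.045823i
  [+0]  conj(Y_{5,0})(Ω₁) = -0.202799-0.000000i ; Y_{5,0}(Ω₂) = -0.316603+0.000000i ; Δ = +0.064207+0.000000i
  [+1]  conj(Y_{5,1})(Ω₁) = -0.238555-0.076280i ; Y_{5,1}(Ω₂) = +0.065608-0.213066i ; Δ = -0.031904+0.045823i
  [+2]  conj(Y_{5,2})(Ω₁) = +0.161300+0.114903i ; Y_{5,2}(Ω₂) = -0.205645-0.139912i ; Δ = -0.017094-0.046197i
  [+3]  conj(Y_{5,3})(Ω₁) = +0.174214+0.232848i ; Y_{5,3}(Ω₂) = +0.336710-0.269325i ; Δ = +0.121371+0.031482i
  [+4]  conj(Y_{5,4})(Ω₁) = -0.057861-0.167363i ; Y_{5,4}(Ω₂) = +0.104416+0.264528i ; Δ = +0.038231-0.032781i
  [+5]  conj(Y_{5,5})(Ω₁) = -0.010430-0.446239i ; Y_{5,5}(Ω₂) = -0.095652+0.007403i ; Δ = +0.004301+0.042606i
Accumulated sum +0.294017+0.000000i; after 4π/(2l+1) scaling, +0.335884+0.000000i ⇒ P_5 = 0.335884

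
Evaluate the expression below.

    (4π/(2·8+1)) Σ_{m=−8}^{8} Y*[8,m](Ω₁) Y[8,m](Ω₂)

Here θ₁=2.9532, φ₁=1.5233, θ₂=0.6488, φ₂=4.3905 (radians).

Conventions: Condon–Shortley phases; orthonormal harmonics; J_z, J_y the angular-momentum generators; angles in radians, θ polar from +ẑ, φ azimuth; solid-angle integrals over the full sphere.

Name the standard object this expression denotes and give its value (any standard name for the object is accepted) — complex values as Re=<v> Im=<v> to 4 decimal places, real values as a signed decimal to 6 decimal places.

Legendre polynomial (addition theorem), -0.404840

This sum is the spherical-harmonic addition theorem: it equals the Legendre polynomial P_l(cos γ) of the angle γ between the two directions.
Summing Y*_{l m}(θ₁,φ₁)·Y_{l m}(θ₂,φ₂) over m ∈ [−8, 8]; prefactor 4π/(2·8+1) = 0.739198:
  m=-8: (0.000001, -0.000000) × (-0.007727, 0.004915) = (-0.000000, 0.000000)  (running Σ = (-0.000000, 0.000000))
  m=-7: (0.000005, 0.000015) × (0.037488, 0.030466) = (-0.000000, 0.000001)  (running Σ = (-0.000000, 0.000001))
  m=-6: (-0.000210, 0.000062) × (0.055082, -0.146099) = (-0.000003, 0.000034)  (running Σ = (-0.000003, 0.000035))
  m=-5: (-0.000497, -0.002052) × (-0.340174, -0.013154) = (0.000142, 0.000705)  (running Σ = (0.000139, 0.000739))
  m=-4: (0.014889, -0.002863) × (0.134768, 0.463015) = (0.003332, 0.006508)  (running Σ = (0.003471, 0.007247))
  m=-3: (0.011384, 0.079354) × (0.279509, -0.193334) = (0.018524, 0.019979)  (running Σ = (0.021995, 0.027227))
  m=-2: (-0.294757, 0.028084) × (0.103008, 0.077301) = (-0.032533, -0.019892)  (running Σ = (-0.010538, 0.007335))
  m=-1: (-0.031557, -0.663901) × (0.130087, -0.390081) = (-0.263081, -0.074055)  (running Σ = (-0.273619, -0.066721))
  m=0: (0.529748, -0.000000) × (-0.000825, 0.000000) = (-0.000437, 0.000000)  (running Σ = (-0.274056, -0.066721))
  m=1: (0.031557, -0.663901) × (-0.130087, -0.390081) = (-0.263081, 0.074055)  (running Σ = (-0.537137, 0.007335))
  m=2: (-0.294757, -0.028084) × (0.103008, -0.077301) = (-0.032533, 0.019892)  (running Σ = (-0.569670, 0.027227))
  m=3: (-0.011384, 0.079354) × (-0.279509, -0.193334) = (0.018524, -0.019979)  (running Σ = (-0.551146, 0.007247))
  m=4: (0.014889, 0.002863) × (0.134768, -0.463015) = (0.003332, -0.006508)  (running Σ = (-0.547814, 0.000739))
  m=5: (0.000497, -0.002052) × (0.340174, -0.013154) = (0.000142, -0.000705)  (running Σ = (-0.547672, 0.000035))
  m=6: (-0.000210, -0.000062) × (0.055082, 0.146099) = (-0.000003, -0.000034)  (running Σ = (-0.547674, 0.000001))
  m=7: (-0.000005, 0.000015) × (-0.037488, 0.030466) = (-0.000000, -0.000001)  (running Σ = (-0.547675, 0.000000))
  m=8: (0.000001, 0.000000) × (-0.007727, -0.004915) = (-0.000000, -0.000000)  (running Σ = (-0.547675, 0.000000))
Total Σ_m = (-0.547675, 0.000000). Multiply by 0.739198: (-0.404840, 0.000000). P_8(cos γ) = -0.404840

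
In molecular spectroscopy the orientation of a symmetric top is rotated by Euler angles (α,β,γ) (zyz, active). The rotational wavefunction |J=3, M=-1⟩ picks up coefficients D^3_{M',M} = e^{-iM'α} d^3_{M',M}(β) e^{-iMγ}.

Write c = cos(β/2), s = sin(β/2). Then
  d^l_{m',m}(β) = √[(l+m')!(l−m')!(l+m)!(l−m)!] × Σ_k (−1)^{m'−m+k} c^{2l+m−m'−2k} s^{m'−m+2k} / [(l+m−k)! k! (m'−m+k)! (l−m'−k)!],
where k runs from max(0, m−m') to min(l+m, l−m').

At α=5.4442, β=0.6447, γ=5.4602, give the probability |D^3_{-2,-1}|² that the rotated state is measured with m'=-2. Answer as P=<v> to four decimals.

P=0.3570

Split into d^3_{-2,-1}(β=0.6447) × two z-phases.
c=cos(0.644700/2)=0.948494, s=sin(0.644700/2)=0.316796; N=√[1·120·2·24]=75.894664
Admissible k: 1..2 (factorial args all ≥0)
  k=1: (−1)^0·75.8947/(24)·0.9485^5·0.3168^1 = +0.769046
  k=2: (−1)^1·75.8947/(12)·0.9485^3·0.3168^3 = -0.171583
d^3_{-2,-1}(0.6447) = +0.769046 -0.171583 = +0.597463
|D^3_{-2,-1}|² = |d^3_{-2,-1}(β)|² = (+0.597463)² = 0.356962 (the z-rotation phases have unit modulus)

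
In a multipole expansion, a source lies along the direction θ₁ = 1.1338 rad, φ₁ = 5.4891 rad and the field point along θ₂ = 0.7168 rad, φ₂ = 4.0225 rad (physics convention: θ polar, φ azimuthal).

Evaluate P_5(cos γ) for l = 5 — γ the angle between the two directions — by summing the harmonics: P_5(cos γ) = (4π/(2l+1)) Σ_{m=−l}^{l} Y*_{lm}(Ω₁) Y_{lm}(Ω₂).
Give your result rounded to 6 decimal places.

0.293690

Term-by-term m-sum for l=5 (normalisation 4π/11 = 1.142397):
  term(m=-5) = +0.008012+0.013961i   from Y*(Ω₁)=-0.191480+0.208881i, Y(Ω₂)=+0.017213-0.054135i
  term(m=-4) = +0.078898-0.034930i   from Y*(Ω₁)=-0.418321+0.014542i, Y(Ω₂)=-0.191277+0.076851i
  term(m=-3) = -0.019550-0.060493i   from Y*(Ω₁)=-0.114214-0.108411i, Y(Ω₂)=+0.354508+0.193149i
  term(m=-2) = +0.103640-0.021916i   from Y*(Ω₁)=+0.004733+0.272365i, Y(Ω₂)=-0.073832-0.381803i
  term(m=-1) = +0.000917+0.008767i   from Y*(Ω₁)=-0.169613+0.172586i, Y(Ω₂)=+0.023184-0.028097i
  term(m=+0) = -0.086751+0.000000i   from Y*(Ω₁)=+0.221895-0.000000i, Y(Ω₂)=-0.390954+0.000000i
  term(m=+1) = +0.000917-0.008767i   from Y*(Ω₁)=+0.169613+0.172586i, Y(Ω₂)=-0.023184-0.028097i
  term(m=+2) = +0.103640+0.021916i   from Y*(Ω₁)=+0.004733-0.272365i, Y(Ω₂)=-0.073832+0.381803i
  term(m=+3) = -0.019550+0.060493i   from Y*(Ω₁)=+0.114214-0.108411i, Y(Ω₂)=-0.354508+0.193149i
  term(m=+4) = +0.078898+0.034930i   from Y*(Ω₁)=-0.418321-0.014542i, Y(Ω₂)=-0.191277-0.076851i
  term(m=+5) = +0.008012-0.013961i   from Y*(Ω₁)=+0.191480+0.208881i, Y(Ω₂)=-0.017213-0.054135i
Accumulated sum +0.257082+0.000000i; after 4π/(2l+1) scaling, +0.293690+0.000000i ⇒ P_5 = 0.293690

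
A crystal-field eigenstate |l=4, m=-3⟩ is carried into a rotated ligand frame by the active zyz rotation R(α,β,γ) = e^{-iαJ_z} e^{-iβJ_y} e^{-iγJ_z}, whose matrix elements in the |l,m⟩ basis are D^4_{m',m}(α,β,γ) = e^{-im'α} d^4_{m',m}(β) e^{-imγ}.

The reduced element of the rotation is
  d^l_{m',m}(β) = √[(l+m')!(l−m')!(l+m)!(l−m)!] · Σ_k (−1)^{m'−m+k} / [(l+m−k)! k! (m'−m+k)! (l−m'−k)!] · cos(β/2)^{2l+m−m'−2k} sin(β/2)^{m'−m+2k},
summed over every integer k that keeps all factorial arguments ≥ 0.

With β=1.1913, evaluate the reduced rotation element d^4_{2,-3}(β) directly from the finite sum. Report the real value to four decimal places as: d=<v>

d^4_{2,-3}(β=1.1913) via the finite sum:
With c≡cos(β/2)=0.827784 and s≡sin(β/2)=0.561047, N=[720·2·1·5040]^{1/2}=2693.993318
k: max(0,(-3)−(2))=0 … min(4+(-3),4−(2))=1
  k=0: (−1)^5·2693.9933/(240)·0.8278^3·0.5610^5 = -0.353942
  k=1: (−1)^6·2693.9933/(720)·0.8278^1·0.5610^7 = +0.054197
d^4_{2,-3}(1.1913) = -0.353942 +0.054197 = -0.299745

d=-0.2997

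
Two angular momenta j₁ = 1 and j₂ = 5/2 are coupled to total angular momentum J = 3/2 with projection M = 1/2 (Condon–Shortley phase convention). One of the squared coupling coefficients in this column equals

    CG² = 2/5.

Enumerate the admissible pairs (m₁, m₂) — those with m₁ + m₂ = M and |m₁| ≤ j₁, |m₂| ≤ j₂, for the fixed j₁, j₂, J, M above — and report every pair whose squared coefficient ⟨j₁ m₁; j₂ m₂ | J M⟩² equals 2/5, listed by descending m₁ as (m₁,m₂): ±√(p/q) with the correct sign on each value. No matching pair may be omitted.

(0,1/2): −√(2/5); (-1,3/2): +√(2/5)

Admissible pairs with m₁+m₂ = M = 1/2: (-1,3/2), (0,1/2), (1,-1/2)
  (m₁,m₂)=(1,-1/2): CG² = 1/5, CG = +√(1/5)
  (m₁,m₂)=(0,1/2): CG² = 2/5, CG = −√(2/5)   ← matches the target
  (m₁,m₂)=(-1,3/2): CG² = 2/5, CG = +√(2/5)   ← matches the target
Pairs with CG² = 2/5: (0,1/2): −√(2/5); (-1,3/2): +√(2/5)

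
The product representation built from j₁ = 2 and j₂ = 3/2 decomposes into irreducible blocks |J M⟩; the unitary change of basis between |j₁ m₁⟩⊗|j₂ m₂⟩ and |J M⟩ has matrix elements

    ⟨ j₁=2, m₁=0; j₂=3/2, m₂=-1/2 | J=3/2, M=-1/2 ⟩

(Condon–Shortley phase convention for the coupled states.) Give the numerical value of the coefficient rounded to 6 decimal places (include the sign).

triangle: 2!×2!×1!/6! = 4/720
(j±m)!: 2!×2!×1!×2!×1!×2! = 16
prefactor² = (2J+1)×Δ×N² = 16/45
  k=0: +1/(0!×2!×2!×1!×0!×0!) = 1/4
  k=1: −1/(1!×1!×1!×0!×1!×1!) = -1
Σ = -3/4  ⇒  CG² = 16/45×(-3/4)² = 1/5
CG = −√(1/5) = -0.447214

-0.447214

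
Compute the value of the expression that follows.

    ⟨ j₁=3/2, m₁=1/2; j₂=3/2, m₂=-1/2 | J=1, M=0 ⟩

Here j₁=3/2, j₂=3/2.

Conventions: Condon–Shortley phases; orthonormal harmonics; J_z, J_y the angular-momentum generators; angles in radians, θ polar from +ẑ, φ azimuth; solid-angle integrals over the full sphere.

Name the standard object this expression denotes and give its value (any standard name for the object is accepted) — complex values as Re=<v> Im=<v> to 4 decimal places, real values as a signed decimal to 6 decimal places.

Clebsch–Gordan coefficient, −√(1/20) ≈ -0.223607

This is a Clebsch–Gordan (vector-coupling) coefficient.
√[3·2!1!1!/5! · 2!1!1!2!1!1!] = √(1/5)
  +(−1)^0/∏(0,2,1,1,0,0)! = 1/2  (running 1/2)
  +(−1)^1/∏(1,1,0,0,1,1)! = -1  (running -1/2)
⟨..|..⟩ = √(1/5)·(-1/2) = -0.223607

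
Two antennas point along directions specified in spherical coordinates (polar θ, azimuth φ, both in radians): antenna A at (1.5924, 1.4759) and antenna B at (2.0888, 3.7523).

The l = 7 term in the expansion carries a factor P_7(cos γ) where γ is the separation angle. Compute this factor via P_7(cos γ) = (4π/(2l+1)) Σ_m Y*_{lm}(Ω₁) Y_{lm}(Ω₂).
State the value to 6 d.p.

Term-by-term m-sum for l=7 (normalisation 4π/15 = 0.837758):
  [-7]  conj(Y_{7,-7})(Ω₁) = (-0.307765, -0.393071) ; Y_{7,-7}(Ω₂) = (0.079150, -0.169250) ; Δ = (-0.090887, 0.020977)
  [-6]  conj(Y_{7,-6})(Ω₁) = (0.033993, -0.021759) ; Y_{7,-6}(Ω₂) = (0.345237, -0.198887) ; Δ = (0.007408, -0.014273)
  [-5]  conj(Y_{7,-5})(Ω₁) = (-0.166430, -0.324036) ; Y_{7,-5}(Ω₂) = (0.395740, 0.034938) ; Δ = (-0.054542, -0.134048)
  [-4]  conj(Y_{7,-4})(Ω₁) = (0.044043, -0.017570) ; Y_{7,-4}(Ω₂) = (0.029676, 0.024933) ; Δ = (0.001745, 0.000577)
  [-3]  conj(Y_{7,-3})(Ω₁) = (-0.092196, -0.315053) ; Y_{7,-3}(Ω₂) = (-0.085960, -0.321415) ; Δ = (-0.093337, 0.056715)
  [-2]  conj(Y_{7,-2})(Ω₁) = (0.049594, -0.009527) ; Y_{7,-2}(Ω₂) = (0.067524, -0.185338) ; Δ = (0.001583, -0.009835)
  [-1]  conj(Y_{7,-1})(Ω₁) = (-0.029874, -0.313861) ; Y_{7,-1}(Ω₂) = (-0.212150, 0.148499) ; Δ = (0.052946, 0.062149)
  [+0]  conj(Y_{7,0})(Ω₁) = (0.051411, -0.000000) ; Y_{7,0}(Ω₂) = (-0.233144, 0.000000) ; Δ = (-0.011986, 0.000000)
  [+1]  conj(Y_{7,1})(Ω₁) = (0.029874, -0.313861) ; Y_{7,1}(Ω₂) = (0.212150, 0.148499) ; Δ = (0.052946, -0.062149)
  [+2]  conj(Y_{7,2})(Ω₁) = (0.049594, 0.009527) ; Y_{7,2}(Ω₂) = (0.067524, 0.185338) ; Δ = (0.001583, 0.009835)
  [+3]  conj(Y_{7,3})(Ω₁) = (0.092196, -0.315053) ; Y_{7,3}(Ω₂) = (0.085960, -0.321415) ; Δ = (-0.093337, -0.056715)
  [+4]  conj(Y_{7,4})(Ω₁) = (0.044043, 0.017570) ; Y_{7,4}(Ω₂) = (0.029676, -0.024933) ; Δ = (0.001745, -0.000577)
  [+5]  conj(Y_{7,5})(Ω₁) = (0.166430, -0.324036) ; Y_{7,5}(Ω₂) = (-0.395740, 0.034938) ; Δ = (-0.054542, 0.134048)
  [+6]  conj(Y_{7,6})(Ω₁) = (0.033993, 0.021759) ; Y_{7,6}(Ω₂) = (0.345237, 0.198887) ; Δ = (0.007408, 0.014273)
  [+7]  conj(Y_{7,7})(Ω₁) = (0.307765, -0.393071) ; Y_{7,7}(Ω₂) = (-0.079150, -0.169250) ; Δ = (-0.090887, -0.020977)
Total Σ_m = (-0.362154, -0.000000). Multiply by 0.837758: (-0.303398, -0.000000). P_7(cos γ) = -0.303398

-0.303398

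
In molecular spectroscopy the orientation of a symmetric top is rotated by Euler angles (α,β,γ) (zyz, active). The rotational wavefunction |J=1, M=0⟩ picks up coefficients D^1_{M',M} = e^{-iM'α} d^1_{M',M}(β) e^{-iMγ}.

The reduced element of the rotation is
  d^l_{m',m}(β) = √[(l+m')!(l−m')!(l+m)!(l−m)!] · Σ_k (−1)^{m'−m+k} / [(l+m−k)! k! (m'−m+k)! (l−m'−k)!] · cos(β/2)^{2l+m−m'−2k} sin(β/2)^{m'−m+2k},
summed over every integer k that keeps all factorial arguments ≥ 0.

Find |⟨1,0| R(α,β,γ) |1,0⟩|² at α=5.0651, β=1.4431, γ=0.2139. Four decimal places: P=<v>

P=0.0162

D^1_{0,0}(5.0651,1.4431,0.2139) = e^{-i·0·5.0651}·d^1_{0,0}(1.4431)·e^{-i·0·0.2139}. Compute d first:
c=cos(1.443100/2)=0.750783, s=sin(1.443100/2)=0.660549; N=√[1·1·1·1]=1.000000
The bounds max(0,m−m')=0 and min(l+m,l−m')=1 give 2 terms
  k=0: (−1)^0·1.0000/(1)·0.7508^2·0.6605^0 = +0.563675
  k=1: (−1)^1·1.0000/(1)·0.7508^0·0.6605^2 = -0.436325
d^1_{0,0}(1.4431) = +0.563675 -0.436325 = +0.127350
|D^1_{0,0}|² = |d^1_{0,0}(β)|² = (+0.127350)² = 0.016218 (the z-rotation phases have unit modulus)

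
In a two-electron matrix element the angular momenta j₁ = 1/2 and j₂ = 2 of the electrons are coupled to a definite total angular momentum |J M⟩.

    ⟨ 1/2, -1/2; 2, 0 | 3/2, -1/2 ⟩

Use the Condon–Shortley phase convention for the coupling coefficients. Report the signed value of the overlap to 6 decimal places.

triangle: 1!×0!×3!/5! = 6/120
(j±m)!: 0!×1!×2!×2!×1!×2! = 8
prefactor² = (2J+1)×Δ×N² = 8/5
  k=1: −1/(1!×0!×0!×1!×0!×2!) = -1/2
Σ = -1/2  ⇒  CG² = 8/5×(-1/2)² = 2/5
CG = −√(2/5) = -0.632456

-0.632456  (= −√(2/5))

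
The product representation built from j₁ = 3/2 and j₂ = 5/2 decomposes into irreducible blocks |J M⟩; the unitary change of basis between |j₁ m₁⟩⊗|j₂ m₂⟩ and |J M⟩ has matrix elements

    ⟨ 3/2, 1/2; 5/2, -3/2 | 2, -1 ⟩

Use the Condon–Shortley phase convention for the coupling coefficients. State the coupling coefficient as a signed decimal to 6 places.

triangle: 2!·1!·3!/7! = 12/5040
(j±m)!: 2!·1!·1!·4!·1!·3! = 288
prefactor² = (2J+1)·Δ·N² = 24/7
  k=0: +1/(0!·2!·1!·1!·0!·2!) = 1/4
  k=1: −1/(1!·1!·0!·0!·1!·3!) = -1/6
Σ = 1/12  ⇒  CG² = 24/7·(1/12)² = 1/42
CG = +√(1/42) = +0.154303

+√(1/42) ≈ +0.154303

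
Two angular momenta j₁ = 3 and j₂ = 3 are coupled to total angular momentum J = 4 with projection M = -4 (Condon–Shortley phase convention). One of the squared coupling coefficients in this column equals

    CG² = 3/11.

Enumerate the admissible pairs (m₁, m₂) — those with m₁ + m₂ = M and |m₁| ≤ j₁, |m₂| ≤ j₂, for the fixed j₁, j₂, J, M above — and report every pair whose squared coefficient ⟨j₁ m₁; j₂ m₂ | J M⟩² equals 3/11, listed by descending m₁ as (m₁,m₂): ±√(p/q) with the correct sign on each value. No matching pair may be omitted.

Admissible pairs with m₁+m₂ = M = -4: (-3,-1), (-2,-2), (-1,-3)
  (m₁,m₂)=(-1,-3): CG² = 3/11, CG = +√(3/11)   ← matches the target
  (m₁,m₂)=(-2,-2): CG² = 5/11, CG = −√(5/11)
  (m₁,m₂)=(-3,-1): CG² = 3/11, CG = +√(3/11)   ← matches the target
Pairs with CG² = 3/11: (-1,-3): +√(3/11); (-3,-1): +√(3/11)

(-1,-3): +√(3/11); (-3,-1): +√(3/11)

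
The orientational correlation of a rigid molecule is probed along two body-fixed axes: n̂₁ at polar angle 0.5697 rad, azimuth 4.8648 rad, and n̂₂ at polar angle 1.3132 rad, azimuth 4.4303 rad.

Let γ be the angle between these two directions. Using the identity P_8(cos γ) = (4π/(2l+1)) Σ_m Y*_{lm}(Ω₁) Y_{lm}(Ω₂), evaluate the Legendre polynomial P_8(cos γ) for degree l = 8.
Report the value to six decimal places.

Summing Y*_{l m}(θ₁,φ₁)·Y_{l m}(θ₂,φ₂) over m ∈ [−8, 8]; prefactor 4π/(2·8+1) = 0.739198:
  term(m=-8) = (-0.001375, -0.000478)   from Y*(Ω₁)=(0.001271, 0.003467), Y(Ω₂)=(-0.249611, 0.304965)
  term(m=-7) = (-0.009528, 0.000957)   from Y*(Ω₁)=(-0.020192, 0.011134), Y(Ω₂)=(0.381890, 0.163186)
  term(m=-6) = (0.000626, -0.000371)   from Y*(Ω₁)=(-0.054502, -0.070760), Y(Ω₂)=(-0.000990, 0.008091)
  term(m=-5) = (0.047962, -0.069850)   from Y*(Ω₁)=(0.164802, -0.172682), Y(Ω₂)=(0.350410, -0.056675)
  term(m=-4) = (0.008889, -0.052665)   from Y*(Ω₁)=(0.357872, 0.249934), Y(Ω₂)=(-0.052386, -0.110575)
  term(m=-3) = (0.037799, 0.138029)   from Y*(Ω₁)=(-0.212608, 0.432123), Y(Ω₂)=(0.222518, -0.196954)
  term(m=-2) = (0.015667, 0.018533)   from Y*(Ω₁)=(-0.132671, -0.041742), Y(Ω₂)=(-0.147442, -0.093299)
  term(m=-1) = (0.087972, 0.040826)   from Y*(Ω₁)=(-0.055236, 0.359605), Y(Ω₂)=(0.074203, -0.256034)
  term(m=+0) = (0.051111, 0.000000)   from Y*(Ω₁)=(-0.271013, -0.000000), Y(Ω₂)=(-0.188594, 0.000000)
  term(m=+1) = (0.087972, -0.040826)   from Y*(Ω₁)=(0.055236, 0.359605), Y(Ω₂)=(-0.074203, -0.256034)
  term(m=+2) = (0.015667, -0.018533)   from Y*(Ω₁)=(-0.132671, 0.041742), Y(Ω₂)=(-0.147442, 0.093299)
  term(m=+3) = (0.037799, -0.138029)   from Y*(Ω₁)=(0.212608, 0.432123), Y(Ω₂)=(-0.222518, -0.196954)
  term(m=+4) = (0.008889, 0.052665)   from Y*(Ω₁)=(0.357872, -0.249934), Y(Ω₂)=(-0.052386, 0.110575)
  term(m=+5) = (0.047962, 0.069850)   from Y*(Ω₁)=(-0.164802, -0.172682), Y(Ω₂)=(-0.350410, -0.056675)
  term(m=+6) = (0.000626, 0.000371)   from Y*(Ω₁)=(-0.054502, 0.070760), Y(Ω₂)=(-0.000990, -0.008091)
  term(m=+7) = (-0.009528, -0.000957)   from Y*(Ω₁)=(0.020192, 0.011134), Y(Ω₂)=(-0.381890, 0.163186)
  term(m=+8) = (-0.001375, 0.000478)   from Y*(Ω₁)=(0.001271, -0.003467), Y(Ω₂)=(-0.249611, -0.304965)
Total Σ_m = (0.427136, 0.000000). Multiply by 0.739198: (0.315738, 0.000000). P_8(cos γ) = 0.315738

0.315738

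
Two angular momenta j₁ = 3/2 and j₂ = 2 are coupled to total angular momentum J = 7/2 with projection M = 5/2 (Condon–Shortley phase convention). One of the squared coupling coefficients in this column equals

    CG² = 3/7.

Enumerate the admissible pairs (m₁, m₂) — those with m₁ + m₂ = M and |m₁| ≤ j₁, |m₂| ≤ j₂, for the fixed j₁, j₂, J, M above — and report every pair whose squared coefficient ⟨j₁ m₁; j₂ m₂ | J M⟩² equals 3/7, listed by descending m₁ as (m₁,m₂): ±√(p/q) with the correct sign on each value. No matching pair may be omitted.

(1/2,2): +√(3/7)

Admissible pairs with m₁+m₂ = M = 5/2: (1/2,2), (3/2,1)
  (m₁,m₂)=(3/2,1): CG² = 4/7, CG = +√(4/7)
  (m₁,m₂)=(1/2,2): CG² = 3/7, CG = +√(3/7)   ← matches the target
Pairs with CG² = 3/7: (1/2,2): +√(3/7)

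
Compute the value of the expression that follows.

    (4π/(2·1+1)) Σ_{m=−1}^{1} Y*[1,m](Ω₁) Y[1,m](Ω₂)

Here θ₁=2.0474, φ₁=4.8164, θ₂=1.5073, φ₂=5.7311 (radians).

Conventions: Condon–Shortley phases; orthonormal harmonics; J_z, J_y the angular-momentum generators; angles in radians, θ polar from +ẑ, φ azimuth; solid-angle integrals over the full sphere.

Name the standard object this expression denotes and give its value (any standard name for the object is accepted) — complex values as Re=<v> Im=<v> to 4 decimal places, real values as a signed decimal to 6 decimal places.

This sum is the spherical-harmonic addition theorem: it equals the Legendre polynomial P_l(cos γ) of the angle γ between the two directions.
Addition theorem: P_1(cos γ) = (4π/3) Σ_m Y*_{lm}(Ω₁) Y_{lm}(Ω₂), m = −1…1:
  term(m=-1) = (0.064572, -0.083873)   from Y*(Ω₁)=(0.031873, -0.305333), Y(Ω₂)=(0.293572, 0.180834)
  term(m=+0) = (-0.006950, -0.000000)   from Y*(Ω₁)=(-0.224153, -0.000000), Y(Ω₂)=(0.031004, 0.000000)
  term(m=+1) = (0.064572, 0.083873)   from Y*(Ω₁)=(-0.031873, -0.305333), Y(Ω₂)=(-0.293572, 0.180834)
Total Σ_m = (0.122194, 0.000000). Multiply by 4.188790: (0.511843, 0.000000). P_1(cos γ) = 0.511843

Legendre polynomial (addition theorem), +0.511843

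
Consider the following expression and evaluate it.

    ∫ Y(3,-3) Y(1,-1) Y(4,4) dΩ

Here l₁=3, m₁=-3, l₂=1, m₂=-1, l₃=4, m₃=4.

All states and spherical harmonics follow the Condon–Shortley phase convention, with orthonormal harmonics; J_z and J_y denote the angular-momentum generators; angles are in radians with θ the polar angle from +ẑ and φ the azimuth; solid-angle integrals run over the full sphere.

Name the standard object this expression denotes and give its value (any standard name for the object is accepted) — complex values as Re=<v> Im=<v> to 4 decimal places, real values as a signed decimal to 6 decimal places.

Gaunt coefficient, +0.325735

This is a Gaunt coefficient — the integral of a triple product of spherical harmonics over the sphere.
Rules hold: Σm=0, L=8 even, 2≤4≤4.
N = 7·3·9 = 189
Δ = 0!·6!·2!/9! = 1/252
Racah Σ t=0..0: t=0:+1/36 = 1/36
⇒ 3j(3 1 4; 0 0 0)² = 4/63, sgn +1
Racah Σ t=0..0: t=0:+1/1440 = 1/1440
⇒ 3j(3 1 4; -3 -1 4)² = 1/9, sgn +1
4πI² = N·(3j₀)²·(3jₘ)² = 4/3
I = +1·√(1.33333/4π) = 0.32573501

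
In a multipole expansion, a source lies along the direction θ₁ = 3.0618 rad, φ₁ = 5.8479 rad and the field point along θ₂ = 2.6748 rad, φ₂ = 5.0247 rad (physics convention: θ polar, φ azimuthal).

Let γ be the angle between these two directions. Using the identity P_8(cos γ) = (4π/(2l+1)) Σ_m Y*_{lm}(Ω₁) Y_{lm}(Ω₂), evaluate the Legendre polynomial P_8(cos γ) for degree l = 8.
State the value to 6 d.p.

-0.391073

Summing Y*_{l m}(θ₁,φ₁)·Y_{l m}(θ₂,φ₂) over m ∈ [−8, 8]; prefactor 4π/(2·8+1) = 0.739198:
  [-8]  conj(Y_{8,-8})(Ω₁) = (-0.000000, 0.000000) ; Y_{8,-8}(Ω₂) = (-0.000694, -0.000520) ; Δ = (0.000000, 0.000000)
  [-7]  conj(Y_{8,-7})(Ω₁) = (0.000000, 0.000000) ; Y_{8,-7}(Ω₂) = (0.005620, -0.003973) ; Δ = (0.000000, -0.000000)
  [-6]  conj(Y_{8,-6})(Ω₁) = (-0.000001, -0.000001) ; Y_{8,-6}(Ω₂) = (0.010230, 0.032713) ; Δ = (0.000000, -0.000000)
  [-5]  conj(Y_{8,-5})(Ω₁) = (0.000018, 0.000026) ; Y_{8,-5}(Ω₂) = (-0.120117, -0.001110) ; Δ = (-0.000002, -0.000003)
  [-4]  conj(Y_{8,-4})(Ω₁) = (-0.000091, -0.000529) ; Y_{8,-4}(Ω₂) = (0.094734, -0.284389) ; Δ = (-0.000159, -0.000024)
  [-3]  conj(Y_{8,-3})(Ω₁) = (-0.001809, 0.006669) ; Y_{8,-3}(Ω₂) = (0.404888, 0.297612) ; Δ = (-0.002717, 0.002162)
  [-2]  conj(Y_{8,-2})(Ω₁) = (0.040796, -0.048412) ; Y_{8,-2}(Ω₂) = (-0.365553, 0.263531) ; Δ = (-0.002155, 0.028448)
  [-1]  conj(Y_{8,-1})(Ω₁) = (-0.337139, 0.156781) ; Y_{8,-1}(Ω₂) = (0.018560, 0.057483) ; Δ = (-0.015269, -0.016470)
  [+0]  conj(Y_{8,0})(Ω₁) = (1.033547, -0.000000) ; Y_{8,0}(Ω₂) = (-0.472590, 0.000000) ; Δ = (-0.488444, 0.000000)
  [+1]  conj(Y_{8,1})(Ω₁) = (0.337139, 0.156781) ; Y_{8,1}(Ω₂) = (-0.018560, 0.057483) ; Δ = (-0.015269, 0.016470)
  [+2]  conj(Y_{8,2})(Ω₁) = (0.040796, 0.048412) ; Y_{8,2}(Ω₂) = (-0.365553, -0.263531) ; Δ = (-0.002155, -0.028448)
  [+3]  conj(Y_{8,3})(Ω₁) = (0.001809, 0.006669) ; Y_{8,3}(Ω₂) = (-0.404888, 0.297612) ; Δ = (-0.002717, -0.002162)
  [+4]  conj(Y_{8,4})(Ω₁) = (-0.000091, 0.000529) ; Y_{8,4}(Ω₂) = (0.094734, 0.284389) ; Δ = (-0.000159, 0.000024)
  [+5]  conj(Y_{8,5})(Ω₁) = (-0.000018, 0.000026) ; Y_{8,5}(Ω₂) = (0.120117, -0.001110) ; Δ = (-0.000002, 0.000003)
  [+6]  conj(Y_{8,6})(Ω₁) = (-0.000001, 0.000001) ; Y_{8,6}(Ω₂) = (0.010230, -0.032713) ; Δ = (0.000000, 0.000000)
  [+7]  conj(Y_{8,7})(Ω₁) = (-0.000000, 0.000000) ; Y_{8,7}(Ω₂) = (-0.005620, -0.003973) ; Δ = (0.000000, 0.000000)
  [+8]  conj(Y_{8,8})(Ω₁) = (-0.000000, -0.000000) ; Y_{8,8}(Ω₂) = (-0.000694, 0.000520) ; Δ = (0.000000, -0.000000)
Σ over m = (-0.529050, 0.000000); ×(4π/17) → (-0.391073, 0.000000). Real part: -0.391073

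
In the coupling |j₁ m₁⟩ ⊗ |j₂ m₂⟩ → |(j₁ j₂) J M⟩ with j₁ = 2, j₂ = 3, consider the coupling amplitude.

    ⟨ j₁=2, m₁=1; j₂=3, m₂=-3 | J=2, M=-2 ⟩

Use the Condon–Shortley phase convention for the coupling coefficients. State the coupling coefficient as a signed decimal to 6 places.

+√(5/14) = +0.597614

√[5·3!1!3!/8! · 3!1!0!6!0!4!] = √(3240/7)
  +(−1)^0/∏(0,3,1,0,0,3)! = 1/36  (running 1/36)
⟨..|..⟩ = √(3240/7)·(1/36) = +0.597614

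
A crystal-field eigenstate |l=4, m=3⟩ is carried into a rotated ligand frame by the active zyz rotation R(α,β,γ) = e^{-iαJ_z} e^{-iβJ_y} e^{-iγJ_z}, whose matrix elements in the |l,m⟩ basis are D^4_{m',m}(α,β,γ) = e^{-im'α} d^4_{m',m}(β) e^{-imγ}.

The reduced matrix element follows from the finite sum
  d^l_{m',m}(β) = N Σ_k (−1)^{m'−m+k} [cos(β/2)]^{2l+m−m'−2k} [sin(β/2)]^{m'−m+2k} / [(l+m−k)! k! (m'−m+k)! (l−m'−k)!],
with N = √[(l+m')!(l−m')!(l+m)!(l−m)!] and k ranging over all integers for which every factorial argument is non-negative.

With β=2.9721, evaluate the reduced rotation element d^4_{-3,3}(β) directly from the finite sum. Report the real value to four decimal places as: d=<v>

d=-0.9226

d^4_{-3,3}(β=2.9721) via the finite sum:
c=cos(2.972100/2)=0.084645, s=sin(2.972100/2)=0.996411; N=√[1·5040·5040·1]=5040.000000
k∈{6,7} keeps every argument non-negative
  k=6: (−1)^0·5040.0000/(720)·0.0846^2·0.9964^6 = +0.049083
  k=7: (−1)^1·5040.0000/(5040)·0.0846^0·0.9964^8 = -0.971647
d^4_{-3,3}(2.9721) = +0.049083 -0.971647 = -0.922564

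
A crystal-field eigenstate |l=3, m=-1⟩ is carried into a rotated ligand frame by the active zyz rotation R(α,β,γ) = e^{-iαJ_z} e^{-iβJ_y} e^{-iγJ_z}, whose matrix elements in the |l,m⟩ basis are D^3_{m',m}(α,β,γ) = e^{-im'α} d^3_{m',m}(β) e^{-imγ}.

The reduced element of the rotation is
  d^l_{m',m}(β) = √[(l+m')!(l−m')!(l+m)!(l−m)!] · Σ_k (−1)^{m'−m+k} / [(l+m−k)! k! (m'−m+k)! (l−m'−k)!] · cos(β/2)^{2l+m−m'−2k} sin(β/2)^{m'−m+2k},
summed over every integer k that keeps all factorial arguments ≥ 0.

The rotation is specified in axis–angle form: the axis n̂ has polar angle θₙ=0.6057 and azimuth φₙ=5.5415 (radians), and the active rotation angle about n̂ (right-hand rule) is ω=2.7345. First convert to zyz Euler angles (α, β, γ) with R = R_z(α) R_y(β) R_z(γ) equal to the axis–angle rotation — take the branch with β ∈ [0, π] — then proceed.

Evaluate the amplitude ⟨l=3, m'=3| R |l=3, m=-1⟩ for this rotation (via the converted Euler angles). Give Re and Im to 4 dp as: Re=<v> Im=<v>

Re=0.2451 Im=0.0804

Axis–angle → zyz. n̂ = (sinθₙcosφₙ, sinθₙsinφₙ, cosθₙ) = (+0.419790, -0.384606, +0.822104), ω = 2.7345.
R = I cosω + sinω [n̂]ₓ + (1−cosω) n̂n̂ᵀ gives
  R = [-0.580230, -0.635218, +0.509737; +0.015792, -0.634522, -0.772744; +0.814300, -0.440319, +0.378200]
β = atan2(√(R₁₃²+R₂₃²), R₃₃) = 1.182946; α = atan2(R₂₃, R₁₃) mod 2π = 5.295515; γ = atan2(R₃₂, −R₃₁) mod 2π = 3.637293
First d^3_{3,-1}(β=1.1829), then the phase factors e^{-i(3)α} and e^{-i(-1)γ}:
c=cos(1.182946/2)=0.830120, s=sin(1.182946/2)=0.557584; N=√[720·1·2·24]=185.903201
The bounds max(0,m−m')=0 and min(l+m,l−m')=0 give 1 term
  k=0: (−1)^4·185.9032/(48)·0.8301^2·0.5576^4 = +0.257970
d^3_{3,-1}(1.1829) = +0.257970
Attach z-rotation phases: D = e^{-i(3)(5.2955)}·(+0.257970)·e^{-i(-1)(3.6373)} = +0.245107+0.080443i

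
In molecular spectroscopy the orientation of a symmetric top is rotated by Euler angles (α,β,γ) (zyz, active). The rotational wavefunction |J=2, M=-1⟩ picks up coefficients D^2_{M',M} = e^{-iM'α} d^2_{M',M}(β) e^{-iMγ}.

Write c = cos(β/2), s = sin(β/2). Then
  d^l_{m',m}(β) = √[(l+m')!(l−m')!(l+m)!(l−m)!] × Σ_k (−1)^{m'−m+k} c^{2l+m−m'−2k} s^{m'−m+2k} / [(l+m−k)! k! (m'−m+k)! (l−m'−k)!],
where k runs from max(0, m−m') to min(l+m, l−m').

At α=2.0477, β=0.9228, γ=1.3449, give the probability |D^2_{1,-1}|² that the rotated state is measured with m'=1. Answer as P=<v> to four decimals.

P=0.1914

First d^2_{1,-1}(β=0.9228), then the phase factors e^{-i(1)α} and e^{-i(-1)γ}:
Half-angle: c=0.895430, s=0.445202. N=√(6·1·1·6)=6.000000
k∈{0,1} keeps every argument non-negative
  k=0: (−1)^2·6.0000/(2)·0.8954^2·0.4452^2 = +0.476759
  k=1: (−1)^3·6.0000/(6)·0.8954^0·0.4452^4 = -0.039285
d^2_{1,-1}(0.9228) = +0.476759 -0.039285 = +0.437474
|D^2_{1,-1}|² = |d^2_{1,-1}(β)|² = (+0.437474)² = 0.191384 (the z-rotation phases have unit modulus)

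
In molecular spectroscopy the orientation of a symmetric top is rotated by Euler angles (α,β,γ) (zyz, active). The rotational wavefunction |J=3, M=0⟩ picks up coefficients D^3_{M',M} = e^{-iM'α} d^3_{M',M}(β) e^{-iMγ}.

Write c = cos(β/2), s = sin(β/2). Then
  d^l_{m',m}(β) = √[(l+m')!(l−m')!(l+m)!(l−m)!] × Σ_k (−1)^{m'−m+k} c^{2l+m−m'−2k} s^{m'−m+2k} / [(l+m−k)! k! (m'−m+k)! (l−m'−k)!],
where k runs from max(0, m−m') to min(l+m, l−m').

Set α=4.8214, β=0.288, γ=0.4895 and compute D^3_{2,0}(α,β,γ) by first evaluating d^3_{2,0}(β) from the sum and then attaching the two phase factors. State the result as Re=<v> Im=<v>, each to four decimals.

Split into d^3_{2,0}(β=0.2880) × two z-phases.
With c≡cos(β/2)=0.989650 and s≡sin(β/2)=0.143503, N=[120·1·6·6]^{1/2}=65.726707
k∈{0,1} keeps every argument non-negative
  k=0: (−1)^2·65.7267/(12)·0.9896^4·0.1435^2 = +0.108195
  k=1: (−1)^3·65.7267/(12)·0.9896^2·0.1435^4 = -0.002275
d^3_{2,0}(0.2880) = +0.108195 -0.002275 = +0.105920
Phases: e^{-i·(2)·4.8214}=-0.976327+0.216299i, e^{-i·(0)·0.4895}=+1.000000+0.000000i ⇒ D=-0.103413+0.022910i

Re=-0.1034 Im=0.0229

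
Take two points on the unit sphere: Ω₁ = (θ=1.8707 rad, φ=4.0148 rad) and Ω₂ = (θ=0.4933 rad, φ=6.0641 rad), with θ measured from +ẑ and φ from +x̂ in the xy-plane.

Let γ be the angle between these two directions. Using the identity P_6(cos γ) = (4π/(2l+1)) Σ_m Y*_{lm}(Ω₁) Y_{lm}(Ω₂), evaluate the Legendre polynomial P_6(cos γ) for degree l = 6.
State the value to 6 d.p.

0.332105

Summing Y*_{l m}(θ₁,φ₁)·Y_{l m}(θ₂,φ₂) over m ∈ [−6, 6]; prefactor 4π/(2·6+1) = 0.966644:
  m=-6: Y*=0.18469 - 0.31750j  Y=0.00138 + 0.00527j  product 0.00193 + 0.00053j
  m=-5: Y*=-0.13357 - 0.37010j  Y=0.01606 + 0.03120j  product 0.00940 - 0.01011j
  m=-4: Y*=0.01115 + 0.00408j  Y=0.08649 + 0.10385j  product 0.00054 + 0.00151j
  m=-3: Y*=0.29673 - 0.17067j  Y=0.26687 + 0.20595j  product 0.11434 + 0.01556j
  m=-2: Y*=0.01660 - 0.09355j  Y=0.45605 + 0.21368j  product 0.02756 - 0.03912j
  m=-1: Y*=0.19667 + 0.23464j  Y=0.26614 + 0.05926j  product 0.03844 + 0.07410j
  m=+0: Y*=0.12194 + 0.00000j  Y=-0.33499 + 0.00000j  product -0.04085 + 0.00000j
  m=+1: Y*=-0.19667 + 0.23464j  Y=-0.26614 + 0.05926j  product 0.03844 - 0.07410j
  m=+2: Y*=0.01660 + 0.09355j  Y=0.45605 - 0.21368j  product 0.02756 + 0.03912j
  m=+3: Y*=-0.29673 - 0.17067j  Y=-0.26687 + 0.20595j  product 0.11434 - 0.01556j
  m=+4: Y*=0.01115 - 0.00408j  Y=0.08649 - 0.10385j  product 0.00054 - 0.00151j
  m=+5: Y*=0.13357 - 0.37010j  Y=-0.01606 + 0.03120j  product 0.00940 + 0.01011j
  m=+6: Y*=0.18469 + 0.31750j  Y=0.00138 - 0.00527j  product 0.00193 - 0.00053j
Accumulated sum 0.34356 + 0.00000j; after 4π/(2l+1) scaling, 0.33210 + 0.00000j ⇒ P_6 = 0.332105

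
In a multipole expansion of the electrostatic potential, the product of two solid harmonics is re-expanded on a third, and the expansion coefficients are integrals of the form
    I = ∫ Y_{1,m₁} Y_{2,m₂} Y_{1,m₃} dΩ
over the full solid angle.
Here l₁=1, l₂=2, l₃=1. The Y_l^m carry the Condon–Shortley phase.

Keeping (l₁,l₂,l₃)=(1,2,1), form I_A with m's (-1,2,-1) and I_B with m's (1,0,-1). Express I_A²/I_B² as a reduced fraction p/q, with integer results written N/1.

l's match ⇒ only the (l;m) 3-j factors differ between A and B.
A: triangle coeff Δ(1,2,1) = 1/30; Σ_t [2,2]: t=2:+1/4 = 1/4; (3j)²=1/5 [(1 2 1; -1 2 -1)], sign=+1
B: triangle coeff Δ(1,2,1) = 1/30; Σ_t [0,0]: t=0:+1/4 = 1/4; (3j)²=1/30 [(1 2 1; 1 0 -1)], sign=+1
I_A²/I_B² = (1/5)/(1/30) = 6/1

6/1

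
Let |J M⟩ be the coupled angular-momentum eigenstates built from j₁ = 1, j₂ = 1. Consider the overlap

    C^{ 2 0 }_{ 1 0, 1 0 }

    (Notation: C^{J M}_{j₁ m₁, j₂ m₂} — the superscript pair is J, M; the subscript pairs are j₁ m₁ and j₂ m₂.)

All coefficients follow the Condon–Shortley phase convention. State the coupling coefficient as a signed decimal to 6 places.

√[5·0!2!2!/5! · 1!1!1!1!2!2!] = √(2/3)
  +(−1)^0/∏(0,0,1,1,1,1)! = 1  (running 1)
⟨..|..⟩ = √(2/3)·(1) = +0.816497

+0.816497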